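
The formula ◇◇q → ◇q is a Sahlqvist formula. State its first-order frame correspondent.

Transitivity

This is frame-equivalent to □q → □□q (substitute ¬q for q and contrapose).
Suppose □q→□□q is valid. Take Rxy, Ryz and set V(q)={w : Rxw}. Then □q at x, so □□q at x, so □q at y, so q at z, i.e. Rxz.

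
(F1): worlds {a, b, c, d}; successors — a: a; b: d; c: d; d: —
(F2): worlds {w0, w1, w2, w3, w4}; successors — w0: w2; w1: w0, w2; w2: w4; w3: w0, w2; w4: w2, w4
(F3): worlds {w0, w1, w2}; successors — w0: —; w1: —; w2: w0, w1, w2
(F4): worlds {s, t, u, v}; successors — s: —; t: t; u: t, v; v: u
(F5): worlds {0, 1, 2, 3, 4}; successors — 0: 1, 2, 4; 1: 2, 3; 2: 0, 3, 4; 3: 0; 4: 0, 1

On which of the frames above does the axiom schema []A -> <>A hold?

This is the axiom for seriality; its first-order frame correspondent is forall x exists y Rxy.
(F1): fails — world d has no successor.
(F2): satisfies the condition.
(F3): fails — world w0 has no successor.
(F4): fails — world s has no successor.
(F5): satisfies the condition.

(F2), (F5)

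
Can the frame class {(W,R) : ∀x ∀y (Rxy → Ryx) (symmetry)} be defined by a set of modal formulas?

Yes — defined by r → □◇r

This is a Sahlqvist condition; the B axiom r → □◇r defines it.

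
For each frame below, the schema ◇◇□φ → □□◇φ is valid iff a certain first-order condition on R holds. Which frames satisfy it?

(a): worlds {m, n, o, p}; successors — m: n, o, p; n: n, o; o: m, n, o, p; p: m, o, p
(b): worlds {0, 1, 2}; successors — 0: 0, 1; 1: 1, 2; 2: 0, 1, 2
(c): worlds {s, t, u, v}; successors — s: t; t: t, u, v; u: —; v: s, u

(a), (b)

This is the axiom for a generalized confluence (Geach) condition; its first-order frame correspondent is ∀x ∀y ∀z ((xR²y ∧ xR²z) → ∃w (yRw ∧ zRw)).
(a): satisfies the condition.
(b): satisfies the condition.
(c): fails — sR²t, sR²u but no w with tRw and uRw.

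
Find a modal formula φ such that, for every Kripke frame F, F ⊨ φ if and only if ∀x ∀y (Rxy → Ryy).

A defining formula is □(□r → r) (the T□ axiom).
Suppose □(□r→r) is valid. Take Rxy and set V(r)={w : Ryw}. Then at y, □r holds; since □(□r→r) at x, □r→r at y, so r at y, i.e. Ryy.

□(□r → r)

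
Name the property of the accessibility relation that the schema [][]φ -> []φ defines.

density: forall x forall y (Rxy -> exists z (Rxz & Rzy))

Suppose □□φ→□φ is valid. Take Rxy and set V(φ)={w : xR²w}. Then □□φ at x, so □φ at x, so φ at y, i.e. ∃z(Rxz∧Rzy).
Conversely, any frame satisfying forall x forall y (Rxy -> exists z (Rxz & Rzy)) validates the schema.
Frame condition: forall x forall y (Rxy -> exists z (Rxz & Rzy)).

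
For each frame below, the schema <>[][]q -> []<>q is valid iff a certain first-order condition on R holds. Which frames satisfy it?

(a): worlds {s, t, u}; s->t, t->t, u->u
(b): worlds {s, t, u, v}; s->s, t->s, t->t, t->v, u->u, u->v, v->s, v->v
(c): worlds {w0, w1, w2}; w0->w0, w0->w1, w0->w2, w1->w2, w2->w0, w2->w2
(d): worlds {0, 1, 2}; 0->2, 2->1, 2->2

(a), (b), (c)

Frame correspondent (Sahlqvist): forall x forall y forall z ((xRy & xRz) -> exists w (y R^2 w & zRw)) — i.e. a generalized confluence (Geach) condition.
(a): ✓.
(b): ✓.
(c): ✓.
(d): fails — 2R1, 2R1 but no w with 1R²w and 1Rw.
Valid on: (a), (b), (c).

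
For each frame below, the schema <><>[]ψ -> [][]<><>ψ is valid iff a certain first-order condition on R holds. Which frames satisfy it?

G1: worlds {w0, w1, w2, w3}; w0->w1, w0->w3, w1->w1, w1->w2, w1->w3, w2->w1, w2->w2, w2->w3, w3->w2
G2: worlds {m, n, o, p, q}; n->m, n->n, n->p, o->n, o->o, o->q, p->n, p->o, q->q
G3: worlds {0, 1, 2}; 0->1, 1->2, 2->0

This is the axiom for a generalized confluence (Geach) condition; its first-order frame correspondent is forall x forall y forall z ((x R^2 y & x R^2 z) -> exists w (yRw & z R^2 w)).
G1: holds.
G2: fails — nR²m, nR²m but no w with mRw and mR²w.
G3: fails — 0R²2, 0R²2 but no w with 2Rw and 2R²w.

G1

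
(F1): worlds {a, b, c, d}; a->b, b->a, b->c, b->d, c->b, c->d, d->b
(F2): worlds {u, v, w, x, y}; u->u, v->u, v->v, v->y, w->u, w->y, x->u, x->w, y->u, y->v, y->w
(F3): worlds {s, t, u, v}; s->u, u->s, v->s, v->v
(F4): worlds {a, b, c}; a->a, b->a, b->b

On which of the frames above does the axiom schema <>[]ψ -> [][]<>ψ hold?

This is the axiom for a generalized confluence (Geach) condition; its first-order frame correspondent is forall x forall y forall z ((xRy & x R^2 z) -> exists w (yRw & zRw)).
(F1): fails — aRb, aR²a but no w with bRw and aRw.
(F2): ✓.
(F3): fails — sRu, sR²s but no w with uRw and sRw.
(F4): ✓.

(F2), (F4)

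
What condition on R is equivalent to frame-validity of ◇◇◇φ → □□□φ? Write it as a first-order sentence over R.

This is a Sahlqvist (Geach-type) schema ◇^3□^0φ → □^3◇^0φ.
First-order correspondent: ∀x ∀y ∀z ((xR³y ∧ xR³z) → ∃w (y = w ∧ z = w)).

∀x ∀y ∀z ((xR³y ∧ xR³z) → ∃w (y = w ∧ z = w))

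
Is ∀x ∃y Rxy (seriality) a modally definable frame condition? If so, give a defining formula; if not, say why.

Yes, by □p → ◇p

The condition is seriality. A defining modal formula is □p → ◇p.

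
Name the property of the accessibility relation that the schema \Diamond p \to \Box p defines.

Suppose ◇p→□p is valid. Take Rxy, Rxz and set V(p)={y}. Then ◇p at x, so □p at x, so p at z, i.e. z=y.
Conversely, on a frame with partial functionality the schema holds at every world under every valuation.
Frame condition: \forall x \forall y \forall z (Rxy \wedge Rxz \to y = z).

partial functionality: \forall x \forall y \forall z (Rxy \wedge Rxz \to y = z)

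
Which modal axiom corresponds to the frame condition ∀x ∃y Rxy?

A defining formula is □s → ◇s (the D axiom).
Suppose □s→◇s is valid. At any x set V(s)=W. Then □s at x, so ◇s at x, so x has a successor.

□s → ◇s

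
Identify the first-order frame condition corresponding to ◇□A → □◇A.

Suppose ◇□A→□◇A is valid. Take Rxy, Rxz and set V(A)={w : Ryw}. Then □A at y so ◇□A at x, so □◇A at x, so ◇A at z, giving w with Rzw and Ryw.

convergence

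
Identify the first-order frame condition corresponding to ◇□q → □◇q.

convergence: ∀x ∀y ∀z (Rxy ∧ Rxz → ∃w (Ryw ∧ Rzw))

Suppose ◇□q→□◇q is valid. Take Rxy, Rxz and set V(q)={w : Ryw}. Then □q at y so ◇□q at x, so □◇q at x, so ◇q at z, giving w with Rzw and Ryw.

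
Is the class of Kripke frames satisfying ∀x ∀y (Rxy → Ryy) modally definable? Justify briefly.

This is a Sahlqvist condition; the T□ axiom □(□r → r) defines it.

Definable; □(□r → r) defines it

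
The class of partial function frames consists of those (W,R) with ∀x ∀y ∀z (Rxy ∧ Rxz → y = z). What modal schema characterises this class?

A defining formula is ◇q → □q (the CD axiom).
Suppose ◇q→□q is valid. Take Rxy, Rxz and set V(q)={y}. Then ◇q at x, so □q at x, so q at z, i.e. z=y.

◇q → □q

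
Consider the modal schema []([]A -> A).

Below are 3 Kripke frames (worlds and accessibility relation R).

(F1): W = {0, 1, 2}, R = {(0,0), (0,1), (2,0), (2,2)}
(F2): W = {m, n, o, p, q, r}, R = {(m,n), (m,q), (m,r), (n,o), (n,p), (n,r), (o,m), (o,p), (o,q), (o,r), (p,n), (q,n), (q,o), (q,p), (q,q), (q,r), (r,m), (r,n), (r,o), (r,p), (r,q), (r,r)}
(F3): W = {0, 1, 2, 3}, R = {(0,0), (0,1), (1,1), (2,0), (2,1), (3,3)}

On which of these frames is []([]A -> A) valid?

(F3)

Frame correspondent (Sahlqvist): forall x forall y (Rxy -> Ryy) — i.e. shift-reflexivity.
(F1): fails — R01 but not R11.
(F2): fails — Rom but not Rmm.
(F3): ✓.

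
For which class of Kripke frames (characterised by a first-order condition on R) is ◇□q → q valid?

Symmetry

This is a form of the B axiom.
It corresponds to symmetry: ∀x ∀y (Rxy → Ryx).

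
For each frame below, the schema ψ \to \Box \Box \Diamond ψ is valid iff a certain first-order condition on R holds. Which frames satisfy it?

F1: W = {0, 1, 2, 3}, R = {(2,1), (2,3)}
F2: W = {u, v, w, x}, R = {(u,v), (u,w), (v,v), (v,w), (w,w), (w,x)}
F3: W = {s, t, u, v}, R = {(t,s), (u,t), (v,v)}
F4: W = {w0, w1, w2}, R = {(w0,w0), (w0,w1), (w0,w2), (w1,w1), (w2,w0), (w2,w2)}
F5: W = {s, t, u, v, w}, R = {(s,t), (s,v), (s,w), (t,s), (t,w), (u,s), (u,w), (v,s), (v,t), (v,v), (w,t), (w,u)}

F1

This is the axiom for a generalized confluence (Geach) condition; its first-order frame correspondent is \forall x \forall z (x R^2 z \to \exists w (x = w \wedge zRw)).
F1: ✓.
F2: fails — uR²v but no t with u=t and vRt.
F3: fails — uR²s but no w with u=w and sRw.
F4: fails — w0R²w1 but no w with w0=w and w1Rw.
F5: fails — sR²s but no w* with s=w* and sRw*.
Valid on: F1.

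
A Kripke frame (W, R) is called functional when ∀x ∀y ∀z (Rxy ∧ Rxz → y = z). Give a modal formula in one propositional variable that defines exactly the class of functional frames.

◇s → □s

This is partial functionality; the standard corresponding axiom is CD: ◇s → □s.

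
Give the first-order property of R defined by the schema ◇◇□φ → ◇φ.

This is a Sahlqvist (Geach-type) schema ◇^2□^1φ → □^0◇^1φ.
Minimal-valuation argument: fix x; take any y with xR^2y and any z with xR^0z. Set V(φ) to the set of worlds R-reachable from y in exactly 1 step. Then □^1φ holds at y, so the antecedent holds at x; validity forces ◇^1φ at z, giving a w with zR^1w and yR^1w.
First-order correspondent: ∀x ∀y (xR²y → ∃w (yRw ∧ xRw)).

∀x ∀y (xR²y → ∃w (yRw ∧ xRw))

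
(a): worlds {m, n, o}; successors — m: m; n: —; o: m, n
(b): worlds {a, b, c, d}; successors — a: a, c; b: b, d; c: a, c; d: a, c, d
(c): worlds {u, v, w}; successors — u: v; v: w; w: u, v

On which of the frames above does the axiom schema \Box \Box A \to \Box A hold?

The schema corresponds to density: \forall x \forall y (Rxy \to \exists z (Rxz \wedge Rzy)).
(a): fails — Ron but no z with Roz and Rzn.
(b): holds.
(c): fails — Ruv but no z with Ruz and Rzv.

(b)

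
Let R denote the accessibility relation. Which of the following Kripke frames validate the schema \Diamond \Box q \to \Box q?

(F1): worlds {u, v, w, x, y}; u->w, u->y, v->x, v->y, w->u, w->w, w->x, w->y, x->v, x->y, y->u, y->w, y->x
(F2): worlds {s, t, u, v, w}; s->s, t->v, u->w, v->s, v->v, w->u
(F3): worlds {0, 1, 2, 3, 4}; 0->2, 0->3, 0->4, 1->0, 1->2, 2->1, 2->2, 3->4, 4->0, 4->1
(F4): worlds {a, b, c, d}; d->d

The schema corresponds to the Euclidean property: \forall x \forall y \forall z (Rxy \wedge Rxz \to Ryz).
(F1): fails — Ruy and Ruy but not Ryy.
(F2): fails — Ruw and Ruw but not Rww.
(F3): fails — R02 and R04 but not R24.
(F4): satisfies the condition.

(F4)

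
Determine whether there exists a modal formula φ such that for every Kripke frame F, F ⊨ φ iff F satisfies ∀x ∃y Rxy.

The condition is seriality. A defining modal formula is □q → ◇q.
Suppose □q→◇q is valid. At any x set V(q)=W. Then □q at x, so ◇q at x, so x has a successor.

Yes — defined by □q → ◇q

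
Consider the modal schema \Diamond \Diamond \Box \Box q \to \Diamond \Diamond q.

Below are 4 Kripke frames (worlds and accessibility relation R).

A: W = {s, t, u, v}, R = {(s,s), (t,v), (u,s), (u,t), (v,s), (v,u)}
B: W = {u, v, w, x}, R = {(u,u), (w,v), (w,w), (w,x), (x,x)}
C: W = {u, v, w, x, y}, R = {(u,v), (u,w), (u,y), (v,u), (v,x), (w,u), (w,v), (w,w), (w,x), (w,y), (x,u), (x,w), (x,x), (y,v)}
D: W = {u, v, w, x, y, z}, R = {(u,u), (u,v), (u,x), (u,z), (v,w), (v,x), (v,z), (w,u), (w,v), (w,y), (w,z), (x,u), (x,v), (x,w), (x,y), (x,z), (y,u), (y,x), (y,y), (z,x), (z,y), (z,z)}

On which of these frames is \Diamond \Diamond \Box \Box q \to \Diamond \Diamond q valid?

The schema corresponds to a generalized confluence (Geach) condition: \forall x \forall y (x R^2 y \to \exists w (y R^2 w \wedge x R^2 w)).
A: satisfies the condition.
B: fails — wR²v but no t with vR²t and wR²t.
C: satisfies the condition.
D: satisfies the condition.

A, C, D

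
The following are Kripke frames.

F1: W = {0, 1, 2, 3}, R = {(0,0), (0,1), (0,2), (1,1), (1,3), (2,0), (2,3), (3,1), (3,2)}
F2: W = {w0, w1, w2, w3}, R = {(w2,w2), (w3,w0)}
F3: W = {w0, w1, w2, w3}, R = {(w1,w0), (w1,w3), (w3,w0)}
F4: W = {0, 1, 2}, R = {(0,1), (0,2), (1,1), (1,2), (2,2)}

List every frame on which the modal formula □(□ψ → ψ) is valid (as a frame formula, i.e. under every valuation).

F4

Frame correspondent (Sahlqvist): ∀x ∀y (Rxy → Ryy) — i.e. shift-reflexivity.
F1: fails — R32 but not R22.
F2: fails — Rw3w0 but not Rw0w0.
F3: fails — Rw1w0 but not Rw0w0.
F4: satisfies the condition.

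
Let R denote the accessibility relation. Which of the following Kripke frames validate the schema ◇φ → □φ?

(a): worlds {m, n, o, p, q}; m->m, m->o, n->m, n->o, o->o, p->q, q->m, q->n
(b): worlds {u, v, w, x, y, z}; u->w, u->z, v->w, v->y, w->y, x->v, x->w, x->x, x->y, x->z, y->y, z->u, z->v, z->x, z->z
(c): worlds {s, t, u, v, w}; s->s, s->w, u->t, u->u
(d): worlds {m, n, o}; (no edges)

(d)

Frame correspondent (Sahlqvist): ∀x ∀y ∀z (Rxy ∧ Rxz → y = z) — i.e. partial functionality.
(a): fails — m sees both m and o.
(b): fails — u sees both w and z.
(c): fails — s sees both s and w.
(d): satisfies the condition.
Valid on: (d).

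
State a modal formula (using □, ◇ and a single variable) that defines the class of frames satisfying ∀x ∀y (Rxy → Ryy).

The condition is shift-reflexivity. The T□ schema □(□s → s) defines it.
Suppose □(□s→s) is valid. Take Rxy and set V(s)={w : Ryw}. Then at y, □s holds; since □(□s→s) at x, □s→s at y, so s at y, i.e. Ryy.

□(□s → s)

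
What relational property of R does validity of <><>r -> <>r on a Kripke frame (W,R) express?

transitivity: forall x forall y forall z (Rxy & Ryz -> Rxz)

This is a form of the 4 axiom.
Its frame correspondent is transitivity — forall x forall y forall z (Rxy & Ryz -> Rxz).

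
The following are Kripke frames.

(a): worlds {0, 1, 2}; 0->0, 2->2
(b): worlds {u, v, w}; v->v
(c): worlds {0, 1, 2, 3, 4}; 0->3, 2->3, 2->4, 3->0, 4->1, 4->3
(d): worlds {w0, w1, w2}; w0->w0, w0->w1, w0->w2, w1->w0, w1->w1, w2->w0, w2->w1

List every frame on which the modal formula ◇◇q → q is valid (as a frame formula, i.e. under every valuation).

This is the axiom for a generalized confluence (Geach) condition; its first-order frame correspondent is ∀x ∀y (xR²y → ∃w (y = w ∧ x = w)).
(a): satisfies the condition.
(b): satisfies the condition.
(c): fails — 2R²0 but 0 ≠ 2.
(d): fails — w0R²w1 but w1 ≠ w0.

(a), (b)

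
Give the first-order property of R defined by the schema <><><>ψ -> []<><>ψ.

forall x forall y forall z ((x R^3 y & xRz) -> exists w (y = w & z R^2 w))

This is a Sahlqvist (Geach-type) schema ◇^3□^0ψ → □^1◇^2ψ.
Minimal-valuation argument: fix x; take any y with xR^3y and any z with xR^1z. Set V(ψ) to the set of worlds R-reachable from y in exactly 0 steps. Then □^0ψ holds at y, so the antecedent holds at x; validity forces ◇^2ψ at z, giving a w with zR^2w and yR^0w.
First-order correspondent: forall x forall y forall z ((x R^3 y & xRz) -> exists w (y = w & z R^2 w)).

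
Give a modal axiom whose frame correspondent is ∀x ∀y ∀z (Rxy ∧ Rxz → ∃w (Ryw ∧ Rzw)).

The condition is convergence. The .2 schema ◇□q → □◇q defines it.
Suppose ◇□q→□◇q is valid. Take Rxy, Rxz and set V(q)={w : Ryw}. Then □q at y so ◇□q at x, so □◇q at x, so ◇q at z, giving w with Rzw and Ryw.

◇□q → □◇q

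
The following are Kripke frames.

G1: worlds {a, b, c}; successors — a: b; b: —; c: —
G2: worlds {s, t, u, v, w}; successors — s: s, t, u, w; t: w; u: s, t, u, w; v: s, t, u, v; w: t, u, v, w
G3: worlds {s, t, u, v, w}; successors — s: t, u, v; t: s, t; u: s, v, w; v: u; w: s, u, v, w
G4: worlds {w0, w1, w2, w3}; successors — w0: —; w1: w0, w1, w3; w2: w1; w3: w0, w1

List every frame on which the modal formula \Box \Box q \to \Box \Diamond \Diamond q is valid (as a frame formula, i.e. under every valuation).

G2, G3

This is the axiom for a generalized confluence (Geach) condition; its first-order frame correspondent is \forall x \forall z (xRz \to \exists w (x R^2 w \wedge z R^2 w)).
G1: fails — aRb but no w with aR²w and bR²w.
G2: holds.
G3: holds.
G4: fails — w1Rw0 but no w with w1R²w and w0R²w.
Valid on: G2, G3.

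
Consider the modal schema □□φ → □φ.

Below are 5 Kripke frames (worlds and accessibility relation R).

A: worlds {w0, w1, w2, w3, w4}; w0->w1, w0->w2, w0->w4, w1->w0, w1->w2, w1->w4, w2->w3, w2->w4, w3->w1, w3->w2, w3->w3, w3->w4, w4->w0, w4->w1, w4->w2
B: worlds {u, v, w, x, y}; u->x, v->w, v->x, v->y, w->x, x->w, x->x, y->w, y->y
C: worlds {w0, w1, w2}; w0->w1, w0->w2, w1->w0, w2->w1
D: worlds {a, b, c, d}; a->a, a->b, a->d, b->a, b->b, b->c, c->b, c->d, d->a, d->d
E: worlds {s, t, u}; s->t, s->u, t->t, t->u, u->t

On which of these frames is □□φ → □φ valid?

This is the axiom for density; its first-order frame correspondent is ∀x ∀y (Rxy → ∃z (Rxz ∧ Rzy)).
A: satisfies the condition.
B: satisfies the condition.
C: fails — Rw1w0 but no z with Rw1z and Rzw0.
D: satisfies the condition.
E: satisfies the condition.

A, B, D, E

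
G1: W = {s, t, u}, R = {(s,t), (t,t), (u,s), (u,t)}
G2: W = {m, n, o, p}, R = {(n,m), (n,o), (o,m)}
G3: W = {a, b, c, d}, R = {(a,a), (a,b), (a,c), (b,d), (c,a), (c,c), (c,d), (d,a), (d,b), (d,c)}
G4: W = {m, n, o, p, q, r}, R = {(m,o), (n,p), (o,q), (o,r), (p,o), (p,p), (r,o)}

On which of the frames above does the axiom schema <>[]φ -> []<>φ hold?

G1

The schema corresponds to convergence: forall x forall y forall z (Rxy & Rxz -> exists w (Ryw & Rzw)).
G1: ✓.
G2: fails — Rno and Rnm but o and m have no common successor.
G3: fails — Rab and Raa but b and a have no common successor.
G4: fails — Ror and Roq but r and q have no common successor.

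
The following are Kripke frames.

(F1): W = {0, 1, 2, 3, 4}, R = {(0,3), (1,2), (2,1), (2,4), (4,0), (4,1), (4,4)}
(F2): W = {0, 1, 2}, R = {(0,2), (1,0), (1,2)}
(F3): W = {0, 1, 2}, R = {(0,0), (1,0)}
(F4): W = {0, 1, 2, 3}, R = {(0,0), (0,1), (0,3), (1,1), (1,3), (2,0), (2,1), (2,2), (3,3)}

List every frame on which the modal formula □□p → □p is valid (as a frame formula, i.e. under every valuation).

(F3), (F4)

The schema corresponds to density: ∀x ∀y (Rxy → ∃z (Rxz ∧ Rzy)).
(F1): fails — R12 but no z with R1z and Rz2.
(F2): fails — R10 but no z with R1z and Rz0.
(F3): condition met.
(F4): condition met.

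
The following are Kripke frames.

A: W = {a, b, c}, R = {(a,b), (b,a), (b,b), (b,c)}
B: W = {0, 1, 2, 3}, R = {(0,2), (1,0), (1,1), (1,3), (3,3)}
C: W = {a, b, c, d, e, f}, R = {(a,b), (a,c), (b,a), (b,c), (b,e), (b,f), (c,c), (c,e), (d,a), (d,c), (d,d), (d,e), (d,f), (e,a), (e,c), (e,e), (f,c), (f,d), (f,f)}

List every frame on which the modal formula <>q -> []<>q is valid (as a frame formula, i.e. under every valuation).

This is the axiom for the Euclidean property; its first-order frame correspondent is forall x forall y forall z (Rxy & Rxz -> Ryz).
A: fails — Rba and Rba but not Raa.
B: fails — R02 and R02 but not R22.
C: fails — Rab and Rab but not Rbb.
Valid on no frame.

none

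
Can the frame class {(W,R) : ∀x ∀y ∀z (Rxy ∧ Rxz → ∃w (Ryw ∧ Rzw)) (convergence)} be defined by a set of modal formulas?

Yes — defined by ◇□p → □◇p

The condition is convergence. A defining modal formula is ◇□p → □◇p.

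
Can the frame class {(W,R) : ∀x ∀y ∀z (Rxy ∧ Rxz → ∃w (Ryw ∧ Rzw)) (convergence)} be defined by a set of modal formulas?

The condition is convergence. A defining modal formula is ◇□p → □◇p.
Suppose ◇□p→□◇p is valid. Take Rxy, Rxz and set V(p)={w : Ryw}. Then □p at y so ◇□p at x, so □◇p at x, so ◇p at z, giving w with Rzw and Ryw.

Yes — defined by ◇□p → □◇p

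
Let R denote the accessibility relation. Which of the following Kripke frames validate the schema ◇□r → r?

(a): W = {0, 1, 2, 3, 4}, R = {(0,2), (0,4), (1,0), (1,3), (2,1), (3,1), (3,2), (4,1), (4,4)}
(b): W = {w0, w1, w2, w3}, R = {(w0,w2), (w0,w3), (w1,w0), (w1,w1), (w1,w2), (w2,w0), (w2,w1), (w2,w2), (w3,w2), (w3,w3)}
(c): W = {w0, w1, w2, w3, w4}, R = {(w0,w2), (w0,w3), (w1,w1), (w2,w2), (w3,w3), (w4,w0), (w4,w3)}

The schema corresponds to symmetry: ∀x ∀y (Rxy → Ryx).
(a): fails — R10 but not R01.
(b): fails — Rw1w0 but not Rw0w1.
(c): fails — Rw4w0 but not Rw0w4.

none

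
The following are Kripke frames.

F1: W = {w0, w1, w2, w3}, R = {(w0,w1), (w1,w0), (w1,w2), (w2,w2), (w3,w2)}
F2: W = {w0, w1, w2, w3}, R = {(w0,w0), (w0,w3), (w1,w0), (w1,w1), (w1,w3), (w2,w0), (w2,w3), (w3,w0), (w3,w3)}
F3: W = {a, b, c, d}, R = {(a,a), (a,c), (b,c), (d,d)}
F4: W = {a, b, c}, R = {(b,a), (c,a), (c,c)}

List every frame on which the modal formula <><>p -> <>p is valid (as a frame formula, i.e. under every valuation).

Frame correspondent (Sahlqvist): forall x forall y forall z (Rxy & Ryz -> Rxz) — i.e. transitivity.
F1: fails — Rw1w0 and Rw0w1 but not Rw1w1.
F2: holds.
F3: holds.
F4: holds.

F2, F3, F4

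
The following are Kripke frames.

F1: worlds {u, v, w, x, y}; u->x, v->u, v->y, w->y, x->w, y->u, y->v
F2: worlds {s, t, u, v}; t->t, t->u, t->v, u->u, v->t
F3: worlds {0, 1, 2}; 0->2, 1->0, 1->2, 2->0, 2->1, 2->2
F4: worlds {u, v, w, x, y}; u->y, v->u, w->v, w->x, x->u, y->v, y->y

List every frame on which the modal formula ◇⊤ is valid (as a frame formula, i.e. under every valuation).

F1, F3, F4

This is the axiom for seriality; its first-order frame correspondent is ∀x ∃y Rxy.
F1: ✓.
F2: fails — world s has no successor.
F3: ✓.
F4: ✓.
Valid on: F1, F3, F4.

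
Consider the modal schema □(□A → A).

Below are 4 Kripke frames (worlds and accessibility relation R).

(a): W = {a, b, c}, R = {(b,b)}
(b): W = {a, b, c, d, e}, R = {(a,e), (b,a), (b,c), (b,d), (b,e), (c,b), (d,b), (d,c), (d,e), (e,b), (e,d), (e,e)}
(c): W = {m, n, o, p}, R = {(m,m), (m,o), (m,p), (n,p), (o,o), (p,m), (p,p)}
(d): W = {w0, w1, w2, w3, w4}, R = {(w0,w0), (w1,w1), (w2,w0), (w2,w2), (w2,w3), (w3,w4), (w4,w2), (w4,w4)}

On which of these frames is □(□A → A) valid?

This is the axiom for shift-reflexivity; its first-order frame correspondent is ∀x ∀y (Rxy → Ryy).
(a): satisfies the condition.
(b): fails — Rbc but not Rcc.
(c): satisfies the condition.
(d): fails — Rw2w3 but not Rw3w3.

(a), (c)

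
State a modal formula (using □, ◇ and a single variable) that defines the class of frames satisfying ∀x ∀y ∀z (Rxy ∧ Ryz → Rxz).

This is transitivity; the standard corresponding axiom is 4: □q → □□q.
Suppose □q→□□q is valid. Take Rxy, Ryz and set V(q)={w : Rxw}. Then □q at x, so □□q at x, so □q at y, so q at z, i.e. Rxz.

□q → □□q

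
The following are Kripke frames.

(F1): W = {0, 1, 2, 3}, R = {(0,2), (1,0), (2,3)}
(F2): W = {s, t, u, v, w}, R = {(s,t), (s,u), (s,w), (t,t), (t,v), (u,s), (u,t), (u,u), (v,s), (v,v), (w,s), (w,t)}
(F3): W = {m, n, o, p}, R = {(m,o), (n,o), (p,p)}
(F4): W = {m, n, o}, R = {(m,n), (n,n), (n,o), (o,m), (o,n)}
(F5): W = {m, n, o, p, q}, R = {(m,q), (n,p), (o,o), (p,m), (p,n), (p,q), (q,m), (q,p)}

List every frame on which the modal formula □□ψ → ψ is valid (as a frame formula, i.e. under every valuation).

(F2), (F5)

The schema corresponds to a generalized confluence (Geach) condition: ∀x ∃w (xR²w ∧ x = w).
(F1): fails — at 0 but no w with 0R²w and 0=w.
(F2): ✓.
(F3): fails — at m but no w with mR²w and m=w.
(F4): fails — at m but no w with mR²w and m=w.
(F5): ✓.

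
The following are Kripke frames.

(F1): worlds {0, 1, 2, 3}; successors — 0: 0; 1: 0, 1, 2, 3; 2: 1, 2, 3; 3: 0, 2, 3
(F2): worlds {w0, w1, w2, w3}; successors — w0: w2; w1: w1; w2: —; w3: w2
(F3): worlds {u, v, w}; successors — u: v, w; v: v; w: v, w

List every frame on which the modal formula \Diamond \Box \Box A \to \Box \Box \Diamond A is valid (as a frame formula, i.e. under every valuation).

(F2), (F3)

This is the axiom for a generalized confluence (Geach) condition; its first-order frame correspondent is \forall x \forall y \forall z ((xRy \wedge x R^2 z) \to \exists w (y R^2 w \wedge zRw)).
(F1): fails — 1R0, 1R²2 but no w with 0R²w and 2Rw.
(F2): condition met.
(F3): condition met.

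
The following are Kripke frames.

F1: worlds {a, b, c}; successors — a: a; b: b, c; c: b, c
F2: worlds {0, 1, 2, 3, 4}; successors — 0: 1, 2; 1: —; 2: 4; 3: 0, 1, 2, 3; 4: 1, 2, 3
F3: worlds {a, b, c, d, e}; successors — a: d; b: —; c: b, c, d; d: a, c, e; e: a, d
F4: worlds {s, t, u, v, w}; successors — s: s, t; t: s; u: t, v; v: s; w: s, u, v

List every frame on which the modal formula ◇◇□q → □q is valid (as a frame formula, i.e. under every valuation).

The schema corresponds to a generalized confluence (Geach) condition: ∀x ∀y ∀z ((xR²y ∧ xRz) → ∃w (yRw ∧ z = w)).
F1: condition met.
F2: fails — 2R²1, 2R4 but no w with 1Rw and 4=w.
F3: fails — cR²a, cRb but no w with aRw and b=w.
F4: fails — sR²t, sRt but no w* with tRw* and t=w*.
Valid on: F1.

F1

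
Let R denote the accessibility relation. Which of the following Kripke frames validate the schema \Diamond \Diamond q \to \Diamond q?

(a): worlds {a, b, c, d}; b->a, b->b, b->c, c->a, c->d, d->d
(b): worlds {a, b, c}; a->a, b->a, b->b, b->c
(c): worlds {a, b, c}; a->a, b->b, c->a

(b), (c)

This is the axiom for transitivity; its first-order frame correspondent is \forall x \forall y \forall z (Rxy \wedge Ryz \to Rxz).
(a): fails — Rbc and Rcd but not Rbd.
(b): satisfies the condition.
(c): satisfies the condition.
Valid on: (b), (c).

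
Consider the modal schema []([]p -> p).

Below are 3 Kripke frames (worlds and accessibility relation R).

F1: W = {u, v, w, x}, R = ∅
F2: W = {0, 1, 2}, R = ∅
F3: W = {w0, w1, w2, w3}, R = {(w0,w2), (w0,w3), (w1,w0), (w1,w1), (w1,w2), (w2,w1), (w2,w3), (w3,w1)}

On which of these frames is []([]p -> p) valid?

F1, F2

Frame correspondent (Sahlqvist): forall x forall y (Rxy -> Ryy) — i.e. shift-reflexivity.
F1: ✓.
F2: ✓.
F3: fails — Rw1w2 but not Rw2w2.
Valid on: F1, F2.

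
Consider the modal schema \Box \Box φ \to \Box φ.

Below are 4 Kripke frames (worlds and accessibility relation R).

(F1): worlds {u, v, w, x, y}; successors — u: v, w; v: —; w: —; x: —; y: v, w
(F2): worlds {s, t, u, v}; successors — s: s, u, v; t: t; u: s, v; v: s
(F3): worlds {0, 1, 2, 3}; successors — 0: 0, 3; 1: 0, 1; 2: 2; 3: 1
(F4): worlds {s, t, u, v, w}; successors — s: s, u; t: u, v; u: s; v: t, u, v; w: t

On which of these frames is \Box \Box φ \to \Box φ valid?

This is the axiom for density; its first-order frame correspondent is \forall x \forall y (Rxy \to \exists z (Rxz \wedge Rzy)).
(F1): fails — Ruv but no z with Ruz and Rzv.
(F2): satisfies the condition.
(F3): satisfies the condition.
(F4): fails — Rwt but no z with Rwz and Rzt.

(F2), (F3)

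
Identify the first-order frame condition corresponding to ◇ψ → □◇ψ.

the Euclidean property: ∀x ∀y ∀z (Rxy ∧ Rxz → Ryz)

Suppose ◇ψ→□◇ψ is valid. Take Rxy, Rxz and set V(ψ)={y}. Then ◇ψ at x, so □◇ψ at x, so ◇ψ at z, so some w with Rzw has ψ; w=y, i.e. Rzy. By symmetry of the argument, Ryz.
Conversely, on a frame with the Euclidean property the schema holds at every world under every valuation.
So the correspondent is the Euclidean property.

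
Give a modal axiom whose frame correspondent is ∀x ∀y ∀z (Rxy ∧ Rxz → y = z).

◇s → □s

This is partial functionality; the standard corresponding axiom is CD: ◇s → □s.
Suppose ◇s→□s is valid. Take Rxy, Rxz and set V(s)={y}. Then ◇s at x, so □s at x, so s at z, i.e. z=y.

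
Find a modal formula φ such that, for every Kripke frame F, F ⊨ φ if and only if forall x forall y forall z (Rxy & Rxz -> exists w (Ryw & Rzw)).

The condition is convergence. The .2 schema ◇□q → □◇q defines it.
Suppose ◇□q→□◇q is valid. Take Rxy, Rxz and set V(q)={w : Ryw}. Then □q at y so ◇□q at x, so □◇q at x, so ◇q at z, giving w with Rzw and Ryw.

◇□q → □◇q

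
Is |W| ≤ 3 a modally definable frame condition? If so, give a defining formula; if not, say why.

Not modally definable

Any modally definable frame class is closed under disjoint unions.
Any modal formula valid on each of 4 disjoint one-world frames is valid on their disjoint union (validity is preserved under disjoint unions). Each one-world frame has |W|=1≤3, but the union has |W|=4.
Hence having at most 3 worlds is not modally definable.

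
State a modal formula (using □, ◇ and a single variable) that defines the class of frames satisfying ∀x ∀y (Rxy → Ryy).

□(□q → q)

The condition is shift-reflexivity. The T□ schema □(□q → q) defines it.
Suppose □(□q→q) is valid. Take Rxy and set V(q)={w : Ryw}. Then at y, □q holds; since □(□q→q) at x, □q→q at y, so q at y, i.e. Ryy.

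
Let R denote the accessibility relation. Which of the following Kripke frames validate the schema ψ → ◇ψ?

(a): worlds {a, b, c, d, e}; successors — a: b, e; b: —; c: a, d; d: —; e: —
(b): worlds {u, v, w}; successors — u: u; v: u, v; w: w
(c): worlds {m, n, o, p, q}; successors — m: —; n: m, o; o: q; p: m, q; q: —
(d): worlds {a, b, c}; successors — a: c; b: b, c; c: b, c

(b)

The schema corresponds to reflexivity: ∀x Rxx.
(a): fails — world a does not see itself.
(b): condition met.
(c): fails — world m does not see itself.
(d): fails — world a does not see itself.
Valid on: (b).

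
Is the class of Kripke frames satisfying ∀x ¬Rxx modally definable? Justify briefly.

Modal frame validity is preserved under surjective bounded morphisms.
The 3-cycle (worlds 0,1,2 with 0→1→2→0) is irreflexive, and the map sending every world to a single reflexive point • is a surjective bounded morphism (forth: every edge maps to (•,•); back: every world has a successor). So any modal formula valid on the 3-cycle is also valid on the reflexive point, which is not irreflexive.
Hence irreflexivity is not modally definable.

Not modally definable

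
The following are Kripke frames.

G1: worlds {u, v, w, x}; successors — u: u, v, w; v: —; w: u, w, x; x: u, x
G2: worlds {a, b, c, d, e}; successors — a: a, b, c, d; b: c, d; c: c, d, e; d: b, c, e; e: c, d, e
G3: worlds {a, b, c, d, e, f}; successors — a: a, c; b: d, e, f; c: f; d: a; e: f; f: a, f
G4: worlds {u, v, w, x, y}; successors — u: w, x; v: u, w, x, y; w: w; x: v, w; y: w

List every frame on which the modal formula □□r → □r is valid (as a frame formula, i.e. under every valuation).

This is the axiom for density; its first-order frame correspondent is ∀x ∀y (Rxy → ∃z (Rxz ∧ Rzy)).
G1: condition met.
G2: fails — Rdb but no z with Rdz and Rzb.
G3: fails — Rbe but no z with Rbz and Rze.
G4: fails — Rvu but no z with Rvz and Rzu.

G1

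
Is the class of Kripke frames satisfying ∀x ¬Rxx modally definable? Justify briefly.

No

Modal frame validity is preserved under surjective bounded morphisms.
The 2-cycle (worlds a,b with a→b→a) is irreflexive, and the map sending every world to a single reflexive point • is a surjective bounded morphism (forth: every edge maps to (•,•); back: every world has a successor). So any modal formula valid on the 2-cycle is also valid on the reflexive point, which is not irreflexive.
So no modal formula (or set of formulas) defines exactly the irreflexive frames.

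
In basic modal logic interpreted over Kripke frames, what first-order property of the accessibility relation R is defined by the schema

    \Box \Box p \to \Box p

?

density: \forall x \forall y (Rxy \to \exists z (Rxz \wedge Rzy))

Suppose □□p→□p is valid. Take Rxy and set V(p)={w : xR²w}. Then □□p at x, so □p at x, so p at y, i.e. ∃z(Rxz∧Rzy).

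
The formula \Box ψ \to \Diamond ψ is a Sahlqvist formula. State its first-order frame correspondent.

Seriality

Suppose □ψ→◇ψ is valid. At any x set V(ψ)=W. Then □ψ at x, so ◇ψ at x, so x has a successor.
Conversely, on a frame with seriality the schema holds at every world under every valuation.
So the correspondent is seriality.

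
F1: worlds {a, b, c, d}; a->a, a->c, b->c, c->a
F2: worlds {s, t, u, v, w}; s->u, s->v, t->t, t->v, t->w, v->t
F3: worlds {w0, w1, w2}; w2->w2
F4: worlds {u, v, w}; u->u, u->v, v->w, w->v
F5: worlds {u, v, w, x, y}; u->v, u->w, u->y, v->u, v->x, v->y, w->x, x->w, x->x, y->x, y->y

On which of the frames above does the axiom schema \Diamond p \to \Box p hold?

F3

This is the axiom for partial functionality; its first-order frame correspondent is \forall x \forall y \forall z (Rxy \wedge Rxz \to y = z).
F1: fails — a sees both a and c.
F2: fails — s sees both u and v.
F3: condition met.
F4: fails — u sees both u and v.
F5: fails — u sees both v and w.
Valid on: F3.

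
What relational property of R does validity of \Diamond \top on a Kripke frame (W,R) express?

This is a form of the D axiom.
It corresponds to seriality: \forall x \exists y Rxy.

seriality: \forall x \exists y Rxy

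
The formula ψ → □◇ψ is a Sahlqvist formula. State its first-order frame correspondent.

Suppose ψ→□◇ψ is valid. Take Rxy and set V(ψ)={x}. Then ψ at x, so □◇ψ at x, so ◇ψ at y, so some z with Ryz has ψ; z=x, i.e. Ryx.

symmetry: ∀x ∀y (Rxy → Ryx)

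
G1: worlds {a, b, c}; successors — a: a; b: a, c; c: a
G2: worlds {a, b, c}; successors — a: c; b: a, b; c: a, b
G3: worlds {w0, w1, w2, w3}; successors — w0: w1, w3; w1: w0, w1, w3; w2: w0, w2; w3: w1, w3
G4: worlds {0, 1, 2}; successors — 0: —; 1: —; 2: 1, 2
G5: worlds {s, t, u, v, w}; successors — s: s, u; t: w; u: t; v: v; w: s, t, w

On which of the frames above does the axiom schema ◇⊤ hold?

G1, G2, G3, G5

The schema corresponds to seriality: ∀x ∃y Rxy.
G1: holds.
G2: holds.
G3: holds.
G4: fails — world 0 has no successor.
G5: holds.
Valid on: G1, G2, G3, G5.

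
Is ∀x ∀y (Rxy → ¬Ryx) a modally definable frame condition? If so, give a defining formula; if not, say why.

No — not modally definable

Any modally definable frame class is closed under surjective bounded morphisms.
The 5-cycle (worlds 0,1,2,3,4 with 0→1→2→3→4→0) is asymmetric. Mapping every world to a single reflexive point • is a surjective bounded morphism, and the reflexive point is not asymmetric (R•• but asymmetry requires ¬R••).
So the class is not modally definable.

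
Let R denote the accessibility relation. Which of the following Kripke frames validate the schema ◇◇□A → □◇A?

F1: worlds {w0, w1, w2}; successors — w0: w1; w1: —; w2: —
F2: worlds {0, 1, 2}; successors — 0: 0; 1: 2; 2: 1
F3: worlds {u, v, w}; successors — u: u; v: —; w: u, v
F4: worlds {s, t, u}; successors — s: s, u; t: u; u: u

F1, F4

Frame correspondent (Sahlqvist): ∀x ∀y ∀z ((xR²y ∧ xRz) → ∃w (yRw ∧ zRw)) — i.e. a generalized confluence (Geach) condition.
F1: holds.
F2: fails — 1R²1, 1R2 but no w with 1Rw and 2Rw.
F3: fails — wR²u, wRv but no t with uRt and vRt.
F4: holds.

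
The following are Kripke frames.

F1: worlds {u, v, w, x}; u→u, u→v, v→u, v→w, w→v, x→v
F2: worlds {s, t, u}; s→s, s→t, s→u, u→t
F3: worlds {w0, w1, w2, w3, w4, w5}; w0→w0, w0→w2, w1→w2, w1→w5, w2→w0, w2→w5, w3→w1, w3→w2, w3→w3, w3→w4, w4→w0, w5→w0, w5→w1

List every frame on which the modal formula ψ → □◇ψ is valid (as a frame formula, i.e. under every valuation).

This is the axiom for symmetry; its first-order frame correspondent is ∀x ∀y (Rxy → Ryx).
F1: fails — Rxv but not Rvx.
F2: fails — Rsu but not Rus.
F3: fails — Rw1w2 but not Rw2w1.
Valid on no frame.

none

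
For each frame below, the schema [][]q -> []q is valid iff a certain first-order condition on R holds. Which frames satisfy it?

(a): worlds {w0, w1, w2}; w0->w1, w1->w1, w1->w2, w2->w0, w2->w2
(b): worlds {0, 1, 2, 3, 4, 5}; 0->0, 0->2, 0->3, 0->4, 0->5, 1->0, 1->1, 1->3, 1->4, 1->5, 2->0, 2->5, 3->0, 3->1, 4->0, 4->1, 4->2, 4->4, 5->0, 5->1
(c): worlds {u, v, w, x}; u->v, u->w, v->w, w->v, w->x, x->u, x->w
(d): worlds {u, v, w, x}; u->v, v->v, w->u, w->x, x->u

The schema corresponds to density: forall x forall y (Rxy -> exists z (Rxz & Rzy)).
(a): ✓.
(b): ✓.
(c): fails — Rwx but no z with Rwz and Rzx.
(d): fails — Rwx but no z with Rwz and Rzx.
Valid on: (a), (b).

(a), (b)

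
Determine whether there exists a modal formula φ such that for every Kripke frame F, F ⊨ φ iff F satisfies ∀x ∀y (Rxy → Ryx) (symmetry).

The condition is symmetry. A defining modal formula is q → □◇q.
Suppose q→□◇q is valid. Take Rxy and set V(q)={x}. Then q at x, so □◇q at x, so ◇q at y, so some z with Ryz has q; z=x, i.e. Ryx.

Yes, by q → □◇q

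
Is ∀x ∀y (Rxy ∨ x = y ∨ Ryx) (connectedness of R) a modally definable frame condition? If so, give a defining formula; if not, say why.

No

Modal frame validity is preserved under disjoint unions.
Take 3 disjoint single-world reflexive frames: each is trivially connected, but their disjoint union has 3 worlds with no edge between distinct components, so it is not connected.
So the class is not modally definable.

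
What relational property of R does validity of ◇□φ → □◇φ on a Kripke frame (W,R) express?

Convergence

This schema is the .2 axiom.
Its frame correspondent is convergence — ∀x ∀y ∀z (Rxy ∧ Rxz → ∃w (Ryw ∧ Rzw)).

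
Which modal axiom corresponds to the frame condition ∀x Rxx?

□s → s

A defining formula is □s → s (the T axiom).
Suppose □s→s is valid. At any x set V(s)={w : Rxw}. Then □s holds at x, so s holds at x, i.e. Rxx.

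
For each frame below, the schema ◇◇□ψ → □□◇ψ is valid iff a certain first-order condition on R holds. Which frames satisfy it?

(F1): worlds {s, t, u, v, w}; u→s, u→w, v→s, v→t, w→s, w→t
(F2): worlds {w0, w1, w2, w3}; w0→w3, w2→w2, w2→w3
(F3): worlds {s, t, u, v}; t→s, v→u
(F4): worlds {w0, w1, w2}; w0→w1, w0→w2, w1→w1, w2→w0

(F3)

The schema corresponds to a generalized confluence (Geach) condition: ∀x ∀y ∀z ((xR²y ∧ xR²z) → ∃w (yRw ∧ zRw)).
(F1): fails — uR²s, uR²s but no w* with sRw* and sRw*.
(F2): fails — w2R²w2, w2R²w3 but no w with w2Rw and w3Rw.
(F3): satisfies the condition.
(F4): fails — w2R²w1, w2R²w2 but no w with w1Rw and w2Rw.
Valid on: (F3).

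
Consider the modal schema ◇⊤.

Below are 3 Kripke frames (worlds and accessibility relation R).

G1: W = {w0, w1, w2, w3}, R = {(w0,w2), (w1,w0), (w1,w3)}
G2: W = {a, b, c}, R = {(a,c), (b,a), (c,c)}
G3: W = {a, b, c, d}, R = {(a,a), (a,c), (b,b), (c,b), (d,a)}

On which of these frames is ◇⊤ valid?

G2, G3

This is the axiom for seriality; its first-order frame correspondent is ∀x ∃y Rxy.
G1: fails — world w2 has no successor.
G2: condition met.
G3: condition met.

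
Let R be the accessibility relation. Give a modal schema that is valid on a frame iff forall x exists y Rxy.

□q → ◇q

The condition is seriality. The D schema □q → ◇q defines it.
Suppose □q→◇q is valid. At any x set V(q)=W. Then □q at x, so ◇q at x, so x has a successor.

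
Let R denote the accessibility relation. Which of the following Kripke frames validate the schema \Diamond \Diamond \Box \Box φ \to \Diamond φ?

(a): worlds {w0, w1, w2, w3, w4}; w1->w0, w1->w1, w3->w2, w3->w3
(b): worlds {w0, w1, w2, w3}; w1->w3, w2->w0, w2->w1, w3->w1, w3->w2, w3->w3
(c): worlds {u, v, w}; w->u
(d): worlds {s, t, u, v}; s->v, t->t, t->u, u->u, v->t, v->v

This is the axiom for a generalized confluence (Geach) condition; its first-order frame correspondent is \forall x \forall y (x R^2 y \to \exists w (y R^2 w \wedge xRw)).
(a): fails — w1R²w0 but no w with w0R²w and w1Rw.
(b): fails — w3R²w0 but no w with w0R²w and w3Rw.
(c): satisfies the condition.
(d): fails — sR²t but no w with tR²w and sRw.
Valid on: (c).

(c)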